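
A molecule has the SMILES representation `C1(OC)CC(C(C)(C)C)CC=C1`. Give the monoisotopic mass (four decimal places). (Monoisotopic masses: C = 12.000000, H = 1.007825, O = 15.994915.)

Atom tally by fragment:
  cyclohexene ring core → C:6 H:10
  (− 2 ring H displaced by substituents)
  + OCH3 → C:1 H:3 O:1
  + C(CH3)3 → C:4 H:9
Element totals:
  C: 11
  H: 20
  O: 1
Molecular formula: C11H20O.
  M = 11(12.0) + 20(1.007825) + 15.994915
    = 132.000000 + 20.156500 + 15.994915 = 168.151415

168.1514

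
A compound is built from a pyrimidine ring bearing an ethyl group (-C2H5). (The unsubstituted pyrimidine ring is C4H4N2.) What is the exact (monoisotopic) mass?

108.0687

Atom tally by fragment:
  pyrimidine ring core → C:4 H:4 N:2
  (− 1 ring H displaced by substituents)
  + C2H5 → C:2 H:5
Element totals:
  C: 6
  H: 8
  N: 2
Molecular formula: C6H8N2.
  M = 6(12.0) + 8(1.007825) + 2(14.003074)
    = 72.000000 + 8.062600 + 28.006148 = 108.068748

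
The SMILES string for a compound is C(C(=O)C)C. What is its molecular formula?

C4H8O

Atom tally by fragment:
  CH3COCH2 → C:3 H:5 O:1
  CH3 → C:1 H:3
Element totals:
  C: 4
  H: 8
  O: 1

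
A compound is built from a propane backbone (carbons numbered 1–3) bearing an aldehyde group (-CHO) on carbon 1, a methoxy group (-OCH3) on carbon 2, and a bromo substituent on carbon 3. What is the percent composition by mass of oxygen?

Atom tally by fragment:
  OHCCH2 → C:2 H:3 O:1
  CH(OCH3) → C:2 H:4 O:1
  CH2Br → C:1 H:2 Br:1
Element totals:
  C: 5
  H: 9
  Br: 1
  O: 2
Molecular formula: C5H9BrO2.
Molar mass = 181.029 g/mol.
Mass from O: 2 × 15.999 = 31.998 g/mol.
%O = 31.998 / 181.029 × 100 = 17.68%.

17.68%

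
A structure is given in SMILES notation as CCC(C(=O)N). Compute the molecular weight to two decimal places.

87.12 g/mol

Atom tally by fragment:
  CH3 → C:1 H:3
  CH2 → C:1 H:2
  CH2CONH2 → C:2 H:4 O:1 N:1
Element totals:
  C: 4
  H: 9
  N: 1
  O: 1
Molecular formula: C4H9NO.
  M = 4(12.011) + 9(1.008) + 14.007 + 15.999
    = 48.044 + 9.072 + 14.007 + 15.999 = 87.122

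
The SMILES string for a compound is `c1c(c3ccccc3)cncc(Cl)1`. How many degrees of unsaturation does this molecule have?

8

Atom tally by fragment:
  pyridine ring core → C:5 H:5 N:1
  (− 2 ring H displaced by substituents)
  + C6H5 → C:6 H:5
  + Cl → Cl:1
Element totals:
  C: 11
  H: 8
  Cl: 1
  N: 1
Molecular formula: C11H8ClN.
DoU = (2C + 2 + N − H − X) / 2 = (2·11 + 2 + 1 − 8 − 1) / 2 = 8.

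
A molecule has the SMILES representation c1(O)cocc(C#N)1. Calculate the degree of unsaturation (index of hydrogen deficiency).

Atom tally by fragment:
  furan ring core → C:4 H:4 O:1
  (− 2 ring H displaced by substituents)
  + OH → O:1 H:1
  + CN → C:1 N:1
Element totals:
  C: 5
  H: 3
  N: 1
  O: 2
Molecular formula: C5H3NO2.
DoU = (2C + 2 + N − H − X) / 2 = (2·5 + 2 + 1 − 3 − 0) / 2 = 5.

5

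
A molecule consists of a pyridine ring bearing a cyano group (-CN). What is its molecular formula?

C6H4N2

Atom tally by fragment:
  pyridine ring core → C:5 H:5 N:1
  (− 1 ring H displaced by substituents)
  + CN → C:1 N:1
Element totals:
  C: 6
  H: 4
  N: 2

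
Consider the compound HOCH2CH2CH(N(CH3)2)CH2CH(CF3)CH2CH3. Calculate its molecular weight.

Element totals:
  C: 10
  H: 20
  F: 3
  N: 1
  O: 1
Molecular formula: C10H20F3NO.
  M = 10(12.011) + 20(1.008) + 3(18.998) + 14.007 + 15.999
    = 120.110 + 20.160 + 56.994 + 14.007 + 15.999 = 227.270

227.27 g/mol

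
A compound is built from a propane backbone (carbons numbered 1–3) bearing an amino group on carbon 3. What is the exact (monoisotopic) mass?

Atom tally by fragment:
  CH3 → C:1 H:3
  CH2 → C:1 H:2
  CH2NH2 → C:1 H:4 N:1
Element totals:
  C: 3
  H: 9
  N: 1
Molecular formula: C3H9N.
  M = 3(12.0) + 9(1.007825) + 14.003074
    = 36.000000 + 9.070425 + 14.003074 = 59.073499

59.0735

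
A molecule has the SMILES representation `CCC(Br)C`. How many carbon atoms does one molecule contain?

4

Atom tally by fragment:
  CH3 → C:1 H:3
  CH2 → C:1 H:2
  CH(Br) → C:1 H:1 Br:1
  CH3 → C:1 H:3
Element totals:
  C: 4
  H: 9
  Br: 1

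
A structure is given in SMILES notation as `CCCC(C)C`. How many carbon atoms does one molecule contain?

6

Atom tally by fragment:
  CH3 → C:1 H:3
  CH2 → C:1 H:2
  CH2 → C:1 H:2
  CH(CH3) → C:2 H:4
  CH3 → C:1 H:3
Element totals:
  C: 6
  H: 14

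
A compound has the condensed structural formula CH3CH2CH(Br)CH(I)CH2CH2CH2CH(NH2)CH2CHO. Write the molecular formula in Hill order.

Element totals:
  C: 10
  H: 19
  Br: 1
  I: 1
  N: 1
  O: 1

C10H19BrINO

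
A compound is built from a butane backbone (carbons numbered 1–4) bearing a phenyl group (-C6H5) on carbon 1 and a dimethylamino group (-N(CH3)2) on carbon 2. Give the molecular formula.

Atom tally by fragment:
  C6H5CH2 → C:7 H:7
  CH(N(CH3)2) → C:3 H:7 N:1
  CH2 → C:1 H:2
  CH3 → C:1 H:3
Element totals:
  C: 12
  H: 19
  N: 1

C12H19N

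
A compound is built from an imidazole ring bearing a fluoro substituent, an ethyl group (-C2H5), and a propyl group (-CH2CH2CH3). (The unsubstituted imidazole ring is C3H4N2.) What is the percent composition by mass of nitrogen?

Atom tally by fragment:
  imidazole ring core → C:3 H:4 N:2
  (− 3 ring H displaced by substituents)
  + F → F:1
  + C2H5 → C:2 H:5
  + CH2CH2CH3 → C:3 H:7
Element totals:
  C: 8
  H: 13
  F: 1
  N: 2
Molecular formula: C8H13FN2.
Molar mass = 156.204 g/mol.
Mass from N: 2 × 14.007 = 28.014 g/mol.
%N = 28.014 / 156.204 × 100 = 17.93%.

17.93%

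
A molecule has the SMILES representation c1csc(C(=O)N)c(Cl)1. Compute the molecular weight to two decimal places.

Atom tally by fragment:
  thiophene ring core → C:4 H:4 S:1
  (− 2 ring H displaced by substituents)
  + CONH2 → C:1 H:2 O:1 N:1
  + Cl → Cl:1
Element totals:
  C: 5
  H: 4
  Cl: 1
  N: 1
  O: 1
  S: 1
Molecular formula: C5H4ClNOS.
  M = 5(12.011) + 4(1.008) + 35.45 + 14.007 + 15.999 + 32.06
    = 60.055 + 4.032 + 35.450 + 14.007 + 15.999 + 32.060 = 161.603

161.60 g/mol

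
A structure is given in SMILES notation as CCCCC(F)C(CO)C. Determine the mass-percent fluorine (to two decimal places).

Atom tally by fragment:
  CH3 → C:1 H:3
  CH2 → C:1 H:2
  CH2 → C:1 H:2
  CH2 → C:1 H:2
  CH(F) → C:1 H:1 F:1
  CH(CH2OH) → C:2 H:4 O:1
  CH3 → C:1 H:3
Element totals:
  C: 8
  H: 17
  F: 1
  O: 1
Molecular formula: C8H17FO.
Molar mass = 148.221 g/mol.
Mass from F: 1 × 18.998 = 18.998 g/mol.
%F = 18.998 / 148.221 × 100 = 12.82%.

12.82%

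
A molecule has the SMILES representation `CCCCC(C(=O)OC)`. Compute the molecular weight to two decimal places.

130.19 g/mol

Atom tally by fragment:
  CH3 → C:1 H:3
  CH2 → C:1 H:2
  CH2 → C:1 H:2
  CH2 → C:1 H:2
  CH2COOCH3 → C:3 H:5 O:2
Element totals:
  C: 7
  H: 14
  O: 2
Molecular formula: C7H14O2.
  M = 7(12.011) + 14(1.008) + 2(15.999)
    = 84.077 + 14.112 + 31.998 = 130.187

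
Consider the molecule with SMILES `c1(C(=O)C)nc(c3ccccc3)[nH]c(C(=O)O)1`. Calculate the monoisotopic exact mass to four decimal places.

230.0691

Atom tally by fragment:
  imidazole ring core → C:3 H:4 N:2
  (− 3 ring H displaced by substituents)
  + COCH3 → C:2 H:3 O:1
  + C6H5 → C:6 H:5
  + COOH → C:1 H:1 O:2
Element totals:
  C: 12
  H: 10
  N: 2
  O: 3
Molecular formula: C12H10N2O3.
  M = 12(12.0) + 10(1.007825) + 2(14.003074) + 3(15.994915)
    = 144.000000 + 10.078250 + 28.006148 + 47.984745 = 230.069143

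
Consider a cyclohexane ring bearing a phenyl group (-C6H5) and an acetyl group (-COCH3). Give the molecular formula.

Atom tally by fragment:
  cyclohexane ring core → C:6 H:12
  (− 2 ring H displaced by substituents)
  + C6H5 → C:6 H:5
  + COCH3 → C:2 H:3 O:1
Element totals:
  C: 14
  H: 18
  O: 1

C14H18O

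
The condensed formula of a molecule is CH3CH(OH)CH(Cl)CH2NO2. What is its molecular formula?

Atom tally by fragment:
  CH3 → C:1 H:3
  CH(OH) → C:1 H:2 O:1
  CH(Cl) → C:1 H:1 Cl:1
  CH2NO2 → C:1 H:2 N:1 O:2
Element totals:
  C: 4
  H: 8
  Cl: 1
  N: 1
  O: 3

C4H8ClNO3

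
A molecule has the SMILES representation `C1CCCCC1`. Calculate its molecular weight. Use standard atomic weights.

84.16 g/mol

Atom tally by fragment:
  cyclohexane ring core → C:6 H:12
Element totals:
  C: 6
  H: 12
Molecular formula: C6H12.
  M = 6(12.011) + 12(1.008)
    = 72.066 + 12.096 = 84.162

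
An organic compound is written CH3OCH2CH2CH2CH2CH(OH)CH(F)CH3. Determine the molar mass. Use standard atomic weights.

164.22 g/mol

Atom tally by fragment:
  CH3OCH2 → C:2 H:5 O:1
  CH2 → C:1 H:2
  CH2 → C:1 H:2
  CH2 → C:1 H:2
  CH(OH) → C:1 H:2 O:1
  CH(F) → C:1 H:1 F:1
  CH3 → C:1 H:3
Element totals:
  C: 8
  H: 17
  F: 1
  O: 2
Molecular formula: C8H17FO2.
  M = 8(12.011) + 17(1.008) + 18.998 + 2(15.999)
    = 96.088 + 17.136 + 18.998 + 31.998 = 164.220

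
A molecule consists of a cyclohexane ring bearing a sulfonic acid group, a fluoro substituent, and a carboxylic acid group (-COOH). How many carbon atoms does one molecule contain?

Atom tally by fragment:
  cyclohexane ring core → C:6 H:12
  (− 3 ring H displaced by substituents)
  + SO3H → S:1 O:3 H:1
  + F → F:1
  + COOH → C:1 H:1 O:2
Element totals:
  C: 7
  H: 11
  F: 1
  O: 5
  S: 1

7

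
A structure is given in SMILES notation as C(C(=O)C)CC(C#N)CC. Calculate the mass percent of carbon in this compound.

69.03%

Atom tally by fragment:
  CH3COCH2 → C:3 H:5 O:1
  CH2 → C:1 H:2
  CH(CN) → C:2 H:1 N:1
  CH2 → C:1 H:2
  CH3 → C:1 H:3
Element totals:
  C: 8
  H: 13
  N: 1
  O: 1
Molecular formula: C8H13NO.
Molar mass = 139.198 g/mol.
Mass from C: 8 × 12.011 = 96.088 g/mol.
%C = 96.088 / 139.198 × 100 = 69.03%.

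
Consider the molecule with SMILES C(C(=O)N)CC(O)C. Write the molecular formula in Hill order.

Atom tally by fragment:
  H2NOCCH2 → C:2 H:4 O:1 N:1
  CH2 → C:1 H:2
  CH(OH) → C:1 H:2 O:1
  CH3 → C:1 H:3
Element totals:
  C: 5
  H: 11
  N: 1
  O: 2

C5H11NO2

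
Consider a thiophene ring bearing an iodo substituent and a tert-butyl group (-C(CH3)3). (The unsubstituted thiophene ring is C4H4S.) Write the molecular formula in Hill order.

Atom tally by fragment:
  thiophene ring core → C:4 H:4 S:1
  (− 2 ring H displaced by substituents)
  + I → I:1
  + C(CH3)3 → C:4 H:9
Element totals:
  C: 8
  H: 11
  I: 1
  S: 1

C8H11IS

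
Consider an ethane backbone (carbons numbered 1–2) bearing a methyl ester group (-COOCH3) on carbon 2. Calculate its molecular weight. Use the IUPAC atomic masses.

Atom tally by fragment:
  CH3 → C:1 H:3
  CH2COOCH3 → C:3 H:5 O:2
Element totals:
  C: 4
  H: 8
  O: 2
Molecular formula: C4H8O2.
  M = 4(12.011) + 8(1.008) + 2(15.999)
    = 48.044 + 8.064 + 31.998 = 88.106

88.11 g/mol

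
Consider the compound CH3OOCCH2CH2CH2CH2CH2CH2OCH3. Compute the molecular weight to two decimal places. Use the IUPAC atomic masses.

Atom tally by fragment:
  CH3OOCCH2 → C:3 H:5 O:2
  CH2 → C:1 H:2
  CH2 → C:1 H:2
  CH2 → C:1 H:2
  CH2 → C:1 H:2
  CH2OCH3 → C:2 H:5 O:1
Element totals:
  C: 9
  H: 18
  O: 3
Molecular formula: C9H18O3.
  M = 9(12.011) + 18(1.008) + 3(15.999)
    = 108.099 + 18.144 + 47.997 = 174.240

174.24 g/mol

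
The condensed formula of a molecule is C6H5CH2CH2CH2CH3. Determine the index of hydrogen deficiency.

4

Atom tally by fragment:
  C6H5CH2 → C:7 H:7
  CH2 → C:1 H:2
  CH2 → C:1 H:2
  CH3 → C:1 H:3
Element totals:
  C: 10
  H: 14
Molecular formula: C10H14.
DoU = (2C + 2 + N − H − X) / 2 = (2·10 + 2 + 0 − 14 − 0) / 2 = 4.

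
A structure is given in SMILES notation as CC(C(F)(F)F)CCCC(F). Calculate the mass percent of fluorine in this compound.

Atom tally by fragment:
  CH3 → C:1 H:3
  CH(CF3) → C:2 H:1 F:3
  CH2 → C:1 H:2
  CH2 → C:1 H:2
  CH2 → C:1 H:2
  CH2F → C:1 H:2 F:1
Element totals:
  C: 7
  H: 12
  F: 4
Molecular formula: C7H12F4.
Molar mass = 172.165 g/mol.
Mass from F: 4 × 18.998 = 75.992 g/mol.
%F = 75.992 / 172.165 × 100 = 44.14%.

44.14%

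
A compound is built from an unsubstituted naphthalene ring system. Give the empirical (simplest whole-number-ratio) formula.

C5H4

Atom tally by fragment:
  naphthalene ring system core → C:10 H:8
Element totals:
  C: 10
  H: 8
Molecular formula: C10H8.
gcd of subscripts = 2; dividing each by 2:
  C: 10/2 = 5
  H: 8/2 = 4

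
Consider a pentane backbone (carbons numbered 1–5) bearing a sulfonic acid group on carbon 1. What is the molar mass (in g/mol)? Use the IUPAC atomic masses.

Atom tally by fragment:
  HO3SCH2 → C:1 H:3 S:1 O:3
  CH2 → C:1 H:2
  CH2 → C:1 H:2
  CH2 → C:1 H:2
  CH3 → C:1 H:3
Element totals:
  C: 5
  H: 12
  O: 3
  S: 1
Molecular formula: C5H12O3S.
  M = 5(12.011) + 12(1.008) + 3(15.999) + 32.06
    = 60.055 + 12.096 + 47.997 + 32.060 = 152.208

152.21 g/mol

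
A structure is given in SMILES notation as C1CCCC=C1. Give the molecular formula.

Atom tally by fragment:
  cyclohexene ring core → C:6 H:10
Element totals:
  C: 6
  H: 10

C6H10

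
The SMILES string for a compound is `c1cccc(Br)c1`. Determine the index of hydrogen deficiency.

4

Atom tally by fragment:
  benzene ring core → C:6 H:6
  (− 1 ring H displaced by substituents)
  + Br → Br:1
Element totals:
  C: 6
  H: 5
  Br: 1
Molecular formula: C6H5Br.
DoU = (2C + 2 + N − H − X) / 2 = (2·6 + 2 + 0 − 5 − 1) / 2 = 4.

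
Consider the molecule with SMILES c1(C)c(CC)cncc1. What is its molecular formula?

C8H11N

Atom tally by fragment:
  pyridine ring core → C:5 H:5 N:1
  (− 2 ring H displaced by substituents)
  + CH3 → C:1 H:3
  + C2H5 → C:2 H:5
Element totals:
  C: 8
  H: 11
  N: 1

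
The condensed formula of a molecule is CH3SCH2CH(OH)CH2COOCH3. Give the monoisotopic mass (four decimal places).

Element totals:
  C: 6
  H: 12
  O: 3
  S: 1
Molecular formula: C6H12O3S.
  M = 6(12.0) + 12(1.007825) + 3(15.994915) + 31.972071
    = 72.000000 + 12.093900 + 47.984745 + 31.972071 = 164.050716

164.0507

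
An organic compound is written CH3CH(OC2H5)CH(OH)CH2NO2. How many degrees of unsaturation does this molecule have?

1

Element totals:
  C: 6
  H: 13
  N: 1
  O: 4
Molecular formula: C6H13NO4.
DoU = (2C + 2 + N − H − X) / 2 = (2·6 + 2 + 1 − 13 − 0) / 2 = 1.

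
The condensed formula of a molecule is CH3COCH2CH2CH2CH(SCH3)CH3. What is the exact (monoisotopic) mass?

160.0922

Atom tally by fragment:
  CH3COCH2 → C:3 H:5 O:1
  CH2 → C:1 H:2
  CH2 → C:1 H:2
  CH(SCH3) → C:2 H:4 S:1
  CH3 → C:1 H:3
Element totals:
  C: 8
  H: 16
  O: 1
  S: 1
Molecular formula: C8H16OS.
  M = 8(12.0) + 16(1.007825) + 15.994915 + 31.972071
    = 96.000000 + 16.125200 + 15.994915 + 31.972071 = 160.092186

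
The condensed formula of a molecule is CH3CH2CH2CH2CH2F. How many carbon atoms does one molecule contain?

5

Element totals:
  C: 5
  H: 11
  F: 1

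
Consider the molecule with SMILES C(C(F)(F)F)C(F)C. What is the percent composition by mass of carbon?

Atom tally by fragment:
  F3CCH2 → C:2 H:2 F:3
  CH(F) → C:1 H:1 F:1
  CH3 → C:1 H:3
Element totals:
  C: 4
  H: 6
  F: 4
Molecular formula: C4H6F4.
Molar mass = 130.084 g/mol.
Mass from C: 4 × 12.011 = 48.044 g/mol.
%C = 48.044 / 130.084 × 100 = 36.93%.

36.93%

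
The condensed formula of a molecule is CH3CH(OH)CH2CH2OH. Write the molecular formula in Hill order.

Atom tally by fragment:
  CH3 → C:1 H:3
  CH(OH) → C:1 H:2 O:1
  CH2 → C:1 H:2
  CH2OH → C:1 H:3 O:1
Element totals:
  C: 4
  H: 10
  O: 2

C4H10O2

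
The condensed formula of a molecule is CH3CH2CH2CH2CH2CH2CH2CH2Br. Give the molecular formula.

C8H17Br

Atom tally by fragment:
  CH3 → C:1 H:3
  CH2 → C:1 H:2
  CH2 → C:1 H:2
  CH2 → C:1 H:2
  CH2 → C:1 H:2
  CH2 → C:1 H:2
  CH2 → C:1 H:2
  CH2Br → C:1 H:2 Br:1
Element totals:
  C: 8
  H: 17
  Br: 1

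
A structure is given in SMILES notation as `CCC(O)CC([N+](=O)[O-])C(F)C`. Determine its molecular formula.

Atom tally by fragment:
  CH3 → C:1 H:3
  CH2 → C:1 H:2
  CH(OH) → C:1 H:2 O:1
  CH2 → C:1 H:2
  CH(NO2) → C:1 H:1 N:1 O:2
  CH(F) → C:1 H:1 F:1
  CH3 → C:1 H:3
Element totals:
  C: 7
  H: 14
  F: 1
  N: 1
  O: 3

C7H14FNO3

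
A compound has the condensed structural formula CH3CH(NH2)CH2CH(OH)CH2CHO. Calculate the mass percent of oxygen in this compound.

24.39%

Atom tally by fragment:
  CH3 → C:1 H:3
  CH(NH2) → C:1 H:3 N:1
  CH2 → C:1 H:2
  CH(OH) → C:1 H:2 O:1
  CH2CHO → C:2 H:3 O:1
Element totals:
  C: 6
  H: 13
  N: 1
  O: 2
Molecular formula: C6H13NO2.
Molar mass = 131.175 g/mol.
Mass from O: 2 × 15.999 = 31.998 g/mol.
%O = 31.998 / 131.175 × 100 = 24.39%.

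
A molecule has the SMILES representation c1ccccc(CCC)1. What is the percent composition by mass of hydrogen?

10.06%

Atom tally by fragment:
  benzene ring core → C:6 H:6
  (− 1 ring H displaced by substituents)
  + CH2CH2CH3 → C:3 H:7
Element totals:
  C: 9
  H: 12
Molecular formula: C9H12.
Molar mass = 120.195 g/mol.
Mass from H: 12 × 1.008 = 12.096 g/mol.
%H = 12.096 / 120.195 × 100 = 10.06%.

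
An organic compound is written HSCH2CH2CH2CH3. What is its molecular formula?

Element totals:
  C: 4
  H: 10
  S: 1

C4H10S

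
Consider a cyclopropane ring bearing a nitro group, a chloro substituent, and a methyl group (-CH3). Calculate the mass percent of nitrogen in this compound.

Atom tally by fragment:
  cyclopropane ring core → C:3 H:6
  (− 3 ring H displaced by substituents)
  + NO2 → N:1 O:2
  + Cl → Cl:1
  + CH3 → C:1 H:3
Element totals:
  C: 4
  H: 6
  Cl: 1
  N: 1
  O: 2
Molecular formula: C4H6ClNO2.
Molar mass = 135.547 g/mol.
Mass from N: 1 × 14.007 = 14.007 g/mol.
%N = 14.007 / 135.547 × 100 = 10.33%.

10.33%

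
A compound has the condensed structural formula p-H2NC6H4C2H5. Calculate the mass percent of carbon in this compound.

79.29%

Element totals:
  C: 8
  H: 11
  N: 1
Molecular formula: C8H11N.
Molar mass = 121.183 g/mol.
Mass from C: 8 × 12.011 = 96.088 g/mol.
%C = 96.088 / 121.183 × 100 = 79.29%.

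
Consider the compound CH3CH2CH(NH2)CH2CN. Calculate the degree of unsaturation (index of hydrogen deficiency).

Atom tally by fragment:
  CH3 → C:1 H:3
  CH2 → C:1 H:2
  CH(NH2) → C:1 H:3 N:1
  CH2CN → C:2 H:2 N:1
Element totals:
  C: 5
  H: 10
  N: 2
Molecular formula: C5H10N2.
DoU = (2C + 2 + N − H − X) / 2 = (2·5 + 2 + 2 − 10 − 0) / 2 = 2.

2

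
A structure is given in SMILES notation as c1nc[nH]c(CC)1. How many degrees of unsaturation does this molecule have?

3

Atom tally by fragment:
  imidazole ring core → C:3 H:4 N:2
  (− 1 ring H displaced by substituents)
  + C2H5 → C:2 H:5
Element totals:
  C: 5
  H: 8
  N: 2
Molecular formula: C5H8N2.
DoU = (2C + 2 + N − H − X) / 2 = (2·5 + 2 + 2 − 8 − 0) / 2 = 3.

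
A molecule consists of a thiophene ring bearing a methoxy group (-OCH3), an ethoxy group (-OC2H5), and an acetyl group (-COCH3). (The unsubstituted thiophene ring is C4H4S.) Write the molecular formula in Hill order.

Atom tally by fragment:
  thiophene ring core → C:4 H:4 S:1
  (− 3 ring H displaced by substituents)
  + OCH3 → C:1 H:3 O:1
  + OC2H5 → C:2 H:5 O:1
  + COCH3 → C:2 H:3 O:1
Element totals:
  C: 9
  H: 12
  O: 3
  S: 1

C9H12O3S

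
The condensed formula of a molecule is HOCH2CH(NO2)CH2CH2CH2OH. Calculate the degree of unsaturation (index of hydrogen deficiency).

Atom tally by fragment:
  HOCH2 → C:1 H:3 O:1
  CH(NO2) → C:1 H:1 N:1 O:2
  CH2 → C:1 H:2
  CH2 → C:1 H:2
  CH2OH → C:1 H:3 O:1
Element totals:
  C: 5
  H: 11
  N: 1
  O: 4
Molecular formula: C5H11NO4.
DoU = (2C + 2 + N − H − X) / 2 = (2·5 + 2 + 1 − 11 − 0) / 2 = 1.

1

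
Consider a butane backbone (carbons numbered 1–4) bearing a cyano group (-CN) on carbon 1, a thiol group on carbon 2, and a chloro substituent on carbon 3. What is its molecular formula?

C5H8ClNS

Atom tally by fragment:
  NCCH2 → C:2 H:2 N:1
  CH(SH) → C:1 H:2 S:1
  CH(Cl) → C:1 H:1 Cl:1
  CH3 → C:1 H:3
Element totals:
  C: 5
  H: 8
  Cl: 1
  N: 1
  S: 1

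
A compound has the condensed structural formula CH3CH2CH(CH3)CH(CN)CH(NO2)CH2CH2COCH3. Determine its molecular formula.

Atom tally by fragment:
  CH3 → C:1 H:3
  CH2 → C:1 H:2
  CH(CH3) → C:2 H:4
  CH(CN) → C:2 H:1 N:1
  CH(NO2) → C:1 H:1 N:1 O:2
  CH2 → C:1 H:2
  CH2COCH3 → C:3 H:5 O:1
Element totals:
  C: 11
  H: 18
  N: 2
  O: 3

C11H18N2O3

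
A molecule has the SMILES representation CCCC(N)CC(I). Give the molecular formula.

C6H14IN

Atom tally by fragment:
  CH3 → C:1 H:3
  CH2 → C:1 H:2
  CH2 → C:1 H:2
  CH(NH2) → C:1 H:3 N:1
  CH2 → C:1 H:2
  CH2I → C:1 H:2 I:1
Element totals:
  C: 6
  H: 14
  I: 1
  N: 1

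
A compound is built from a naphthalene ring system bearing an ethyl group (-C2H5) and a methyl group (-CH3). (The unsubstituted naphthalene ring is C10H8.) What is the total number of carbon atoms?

13

Atom tally by fragment:
  naphthalene ring system core → C:10 H:8
  (− 2 ring H displaced by substituents)
  + C2H5 → C:2 H:5
  + CH3 → C:1 H:3
Element totals:
  C: 13
  H: 14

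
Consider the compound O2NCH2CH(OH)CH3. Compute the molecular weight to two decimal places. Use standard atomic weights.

105.09 g/mol

Atom tally by fragment:
  O2NCH2 → C:1 H:2 N:1 O:2
  CH(OH) → C:1 H:2 O:1
  CH3 → C:1 H:3
Element totals:
  C: 3
  H: 7
  N: 1
  O: 3
Molecular formula: C3H7NO3.
  M = 3(12.011) + 7(1.008) + 14.007 + 3(15.999)
    = 36.033 + 7.056 + 14.007 + 47.997 = 105.093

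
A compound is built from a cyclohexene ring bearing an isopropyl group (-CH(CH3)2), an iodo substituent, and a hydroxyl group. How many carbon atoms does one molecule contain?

Atom tally by fragment:
  cyclohexene ring core → C:6 H:10
  (− 3 ring H displaced by substituents)
  + CH(CH3)2 → C:3 H:7
  + I → I:1
  + OH → O:1 H:1
Element totals:
  C: 9
  H: 15
  I: 1
  O: 1

9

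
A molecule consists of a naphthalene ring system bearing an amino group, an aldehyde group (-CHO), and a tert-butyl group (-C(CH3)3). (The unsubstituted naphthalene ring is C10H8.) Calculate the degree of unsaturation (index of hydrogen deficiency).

8

Atom tally by fragment:
  naphthalene ring system core → C:10 H:8
  (− 3 ring H displaced by substituents)
  + NH2 → N:1 H:2
  + CHO → C:1 H:1 O:1
  + C(CH3)3 → C:4 H:9
Element totals:
  C: 15
  H: 17
  N: 1
  O: 1
Molecular formula: C15H17NO.
DoU = (2C + 2 + N − H − X) / 2 = (2·15 + 2 + 1 − 17 − 0) / 2 = 8.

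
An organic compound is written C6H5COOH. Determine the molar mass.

122.12 g/mol

Atom tally by fragment:
  benzene ring core → C:6 H:6
  (− 1 ring H displaced by substituents)
  + COOH → C:1 H:1 O:2
Element totals:
  C: 7
  H: 6
  O: 2
Molecular formula: C7H6O2.
  M = 7(12.011) + 6(1.008) + 2(15.999)
    = 84.077 + 6.048 + 31.998 = 122.123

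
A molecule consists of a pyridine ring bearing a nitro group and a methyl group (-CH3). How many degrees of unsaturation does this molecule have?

Atom tally by fragment:
  pyridine ring core → C:5 H:5 N:1
  (− 2 ring H displaced by substituents)
  + NO2 → N:1 O:2
  + CH3 → C:1 H:3
Element totals:
  C: 6
  H: 6
  N: 2
  O: 2
Molecular formula: C6H6N2O2.
DoU = (2C + 2 + N − H − X) / 2 = (2·6 + 2 + 2 − 6 − 0) / 2 = 5.

5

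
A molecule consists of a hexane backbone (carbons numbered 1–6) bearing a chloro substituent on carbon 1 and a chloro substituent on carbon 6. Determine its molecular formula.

Atom tally by fragment:
  ClCH2 → C:1 H:2 Cl:1
  CH2 → C:1 H:2
  CH2 → C:1 H:2
  CH2 → C:1 H:2
  CH2 → C:1 H:2
  CH2Cl → C:1 H:2 Cl:1
Element totals:
  C: 6
  H: 12
  Cl: 2

C6H12Cl2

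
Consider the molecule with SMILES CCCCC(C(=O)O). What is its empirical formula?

C3H6O

Atom tally by fragment:
  CH3 → C:1 H:3
  CH2 → C:1 H:2
  CH2 → C:1 H:2
  CH2 → C:1 H:2
  CH2COOH → C:2 H:3 O:2
Element totals:
  C: 6
  H: 12
  O: 2
Molecular formula: C6H12O2.
gcd of subscripts = 2; dividing each by 2:
  C: 6/2 = 3
  H: 12/2 = 6
  O: 2/2 = 1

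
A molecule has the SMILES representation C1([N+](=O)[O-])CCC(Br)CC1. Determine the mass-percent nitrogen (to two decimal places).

6.73%

Atom tally by fragment:
  cyclohexane ring core → C:6 H:12
  (− 2 ring H displaced by substituents)
  + NO2 → N:1 O:2
  + Br → Br:1
Element totals:
  C: 6
  H: 10
  Br: 1
  N: 1
  O: 2
Molecular formula: C6H10BrNO2.
Molar mass = 208.055 g/mol.
Mass from N: 1 × 14.007 = 14.007 g/mol.
%N = 14.007 / 208.055 × 100 = 6.73%.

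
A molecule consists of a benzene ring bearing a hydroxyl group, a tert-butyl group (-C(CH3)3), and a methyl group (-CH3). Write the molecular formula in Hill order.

Atom tally by fragment:
  benzene ring core → C:6 H:6
  (− 3 ring H displaced by substituents)
  + OH → O:1 H:1
  + C(CH3)3 → C:4 H:9
  + CH3 → C:1 H:3
Element totals:
  C: 11
  H: 16
  O: 1

C11H16O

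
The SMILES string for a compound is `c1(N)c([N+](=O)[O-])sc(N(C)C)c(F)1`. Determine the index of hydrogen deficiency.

Atom tally by fragment:
  thiophene ring core → C:4 H:4 S:1
  (− 4 ring H displaced by substituents)
  + NH2 → N:1 H:2
  + NO2 → N:1 O:2
  + N(CH3)2 → N:1 C:2 H:6
  + F → F:1
Element totals:
  C: 6
  H: 8
  F: 1
  N: 3
  O: 2
  S: 1
Molecular formula: C6H8FN3O2S.
DoU = (2C + 2 + N − H − X) / 2 = (2·6 + 2 + 3 − 8 − 1) / 2 = 4.

4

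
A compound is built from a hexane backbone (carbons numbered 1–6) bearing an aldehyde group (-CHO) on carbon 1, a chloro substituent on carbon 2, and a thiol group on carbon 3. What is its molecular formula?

Atom tally by fragment:
  OHCCH2 → C:2 H:3 O:1
  CH(Cl) → C:1 H:1 Cl:1
  CH(SH) → C:1 H:2 S:1
  CH2 → C:1 H:2
  CH2 → C:1 H:2
  CH3 → C:1 H:3
Element totals:
  C: 7
  H: 13
  Cl: 1
  O: 1
  S: 1

C7H13ClOS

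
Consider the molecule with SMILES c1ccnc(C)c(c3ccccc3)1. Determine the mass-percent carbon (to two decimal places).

85.17%

Atom tally by fragment:
  pyridine ring core → C:5 H:5 N:1
  (− 2 ring H displaced by substituents)
  + CH3 → C:1 H:3
  + C6H5 → C:6 H:5
Element totals:
  C: 12
  H: 11
  N: 1
Molecular formula: C12H11N.
Molar mass = 169.227 g/mol.
Mass from C: 12 × 12.011 = 144.132 g/mol.
%C = 144.132 / 169.227 × 100 = 85.17%.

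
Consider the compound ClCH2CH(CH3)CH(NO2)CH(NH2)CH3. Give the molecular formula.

C6H13ClN2O2

Element totals:
  C: 6
  H: 13
  Cl: 1
  N: 2
  O: 2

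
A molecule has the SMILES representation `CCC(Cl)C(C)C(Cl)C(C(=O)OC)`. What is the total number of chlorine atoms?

Atom tally by fragment:
  CH3 → C:1 H:3
  CH2 → C:1 H:2
  CH(Cl) → C:1 H:1 Cl:1
  CH(CH3) → C:2 H:4
  CH(Cl) → C:1 H:1 Cl:1
  CH2COOCH3 → C:3 H:5 O:2
Element totals:
  C: 9
  H: 16
  Cl: 2
  O: 2

2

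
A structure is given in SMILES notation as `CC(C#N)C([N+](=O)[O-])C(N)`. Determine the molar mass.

143.15 g/mol

Atom tally by fragment:
  CH3 → C:1 H:3
  CH(CN) → C:2 H:1 N:1
  CH(NO2) → C:1 H:1 N:1 O:2
  CH2NH2 → C:1 H:4 N:1
Element totals:
  C: 5
  H: 9
  N: 3
  O: 2
Molecular formula: C5H9N3O2.
  M = 5(12.011) + 9(1.008) + 3(14.007) + 2(15.999)
    = 60.055 + 9.072 + 42.021 + 31.998 = 143.146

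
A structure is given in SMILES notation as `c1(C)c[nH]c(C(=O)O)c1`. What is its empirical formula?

C6H7NO2

Atom tally by fragment:
  pyrrole ring core → C:4 H:5 N:1
  (− 2 ring H displaced by substituents)
  + CH3 → C:1 H:3
  + COOH → C:1 H:1 O:2
Element totals:
  C: 6
  H: 7
  N: 1
  O: 2
Molecular formula: C6H7NO2.
gcd of subscripts (6, 7, 1, 2) = 1, so the empirical formula equals the molecular formula.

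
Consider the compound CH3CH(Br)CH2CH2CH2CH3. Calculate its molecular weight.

Atom tally by fragment:
  CH3 → C:1 H:3
  CH(Br) → C:1 H:1 Br:1
  CH2 → C:1 H:2
  CH2 → C:1 H:2
  CH2 → C:1 H:2
  CH3 → C:1 H:3
Element totals:
  C: 6
  H: 13
  Br: 1
Molecular formula: C6H13Br.
  M = 6(12.011) + 13(1.008) + 79.904
    = 72.066 + 13.104 + 79.904 = 165.074

165.07 g/mol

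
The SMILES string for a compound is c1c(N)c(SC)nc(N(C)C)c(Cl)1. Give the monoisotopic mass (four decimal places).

217.0440

Atom tally by fragment:
  pyridine ring core → C:5 H:5 N:1
  (− 4 ring H displaced by substituents)
  + NH2 → N:1 H:2
  + SCH3 → C:1 H:3 S:1
  + N(CH3)2 → N:1 C:2 H:6
  + Cl → Cl:1
Element totals:
  C: 8
  H: 12
  Cl: 1
  N: 3
  S: 1
Molecular formula: C8H12ClN3S.
  M = 8(12.0) + 12(1.007825) + 34.968853 + 3(14.003074) + 31.972071
    = 96.000000 + 12.093900 + 34.968853 + 42.009222 + 31.972071 = 217.044046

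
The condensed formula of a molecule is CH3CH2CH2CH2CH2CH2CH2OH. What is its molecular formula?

Atom tally by fragment:
  CH3 → C:1 H:3
  CH2 → C:1 H:2
  CH2 → C:1 H:2
  CH2 → C:1 H:2
  CH2 → C:1 H:2
  CH2 → C:1 H:2
  CH2OH → C:1 H:3 O:1
Element totals:
  C: 7
  H: 16
  O: 1

C7H16O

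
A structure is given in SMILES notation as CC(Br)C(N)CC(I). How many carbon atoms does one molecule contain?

5

Atom tally by fragment:
  CH3 → C:1 H:3
  CH(Br) → C:1 H:1 Br:1
  CH(NH2) → C:1 H:3 N:1
  CH2 → C:1 H:2
  CH2I → C:1 H:2 I:1
Element totals:
  C: 5
  H: 11
  Br: 1
  I: 1
  N: 1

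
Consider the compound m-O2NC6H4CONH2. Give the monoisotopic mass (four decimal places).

166.0378

Atom tally by fragment:
  benzene ring core → C:6 H:6
  (− 2 ring H displaced by substituents)
  + NO2 → N:1 O:2
  + CONH2 → C:1 H:2 O:1 N:1
Element totals:
  C: 7
  H: 6
  N: 2
  O: 3
Molecular formula: C7H6N2O3.
  M = 7(12.0) + 6(1.007825) + 2(14.003074) + 3(15.994915)
    = 84.000000 + 6.046950 + 28.006148 + 47.984745 = 166.037843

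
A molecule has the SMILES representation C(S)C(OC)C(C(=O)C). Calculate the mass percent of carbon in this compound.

Atom tally by fragment:
  HSCH2 → C:1 H:3 S:1
  CH(OCH3) → C:2 H:4 O:1
  CH2COCH3 → C:3 H:5 O:1
Element totals:
  C: 6
  H: 12
  O: 2
  S: 1
Molecular formula: C6H12O2S.
Molar mass = 148.220 g/mol.
Mass from C: 6 × 12.011 = 72.066 g/mol.
%C = 72.066 / 148.220 × 100 = 48.62%.

48.62%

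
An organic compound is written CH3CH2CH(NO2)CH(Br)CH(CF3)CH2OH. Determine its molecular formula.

C7H11BrF3NO3

Atom tally by fragment:
  CH3 → C:1 H:3
  CH2 → C:1 H:2
  CH(NO2) → C:1 H:1 N:1 O:2
  CH(Br) → C:1 H:1 Br:1
  CH(CF3) → C:2 H:1 F:3
  CH2OH → C:1 H:3 O:1
Element totals:
  C: 7
  H: 11
  Br: 1
  F: 3
  N: 1
  O: 3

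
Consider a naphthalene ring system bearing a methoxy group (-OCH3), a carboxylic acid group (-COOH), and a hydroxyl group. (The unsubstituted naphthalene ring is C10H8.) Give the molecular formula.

Atom tally by fragment:
  naphthalene ring system core → C:10 H:8
  (− 3 ring H displaced by substituents)
  + OCH3 → C:1 H:3 O:1
  + COOH → C:1 H:1 O:2
  + OH → O:1 H:1
Element totals:
  C: 12
  H: 10
  O: 4

C12H10O4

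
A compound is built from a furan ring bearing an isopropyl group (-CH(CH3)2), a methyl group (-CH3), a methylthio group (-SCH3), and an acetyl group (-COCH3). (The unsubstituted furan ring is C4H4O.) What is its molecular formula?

C11H16O2S

Atom tally by fragment:
  furan ring core → C:4 H:4 O:1
  (− 4 ring H displaced by substituents)
  + CH(CH3)2 → C:3 H:7
  + CH3 → C:1 H:3
  + SCH3 → C:1 H:3 S:1
  + COCH3 → C:2 H:3 O:1
Element totals:
  C: 11
  H: 16
  O: 2
  S: 1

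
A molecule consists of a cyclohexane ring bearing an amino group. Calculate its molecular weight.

Atom tally by fragment:
  cyclohexane ring core → C:6 H:12
  (− 1 ring H displaced by substituents)
  + NH2 → N:1 H:2
Element totals:
  C: 6
  H: 13
  N: 1
Molecular formula: C6H13N.
  M = 6(12.011) + 13(1.008) + 14.007
    = 72.066 + 13.104 + 14.007 = 99.177

99.18 g/mol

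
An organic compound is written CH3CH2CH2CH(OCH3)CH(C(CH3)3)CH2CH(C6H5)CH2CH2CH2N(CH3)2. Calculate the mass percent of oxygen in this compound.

Element totals:
  C: 23
  H: 41
  N: 1
  O: 1
Molecular formula: C23H41NO.
Molar mass = 347.587 g/mol.
Mass from O: 1 × 15.999 = 15.999 g/mol.
%O = 15.999 / 347.587 × 100 = 4.60%.

4.60%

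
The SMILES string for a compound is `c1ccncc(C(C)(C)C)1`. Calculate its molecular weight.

Atom tally by fragment:
  pyridine ring core → C:5 H:5 N:1
  (− 1 ring H displaced by substituents)
  + C(CH3)3 → C:4 H:9
Element totals:
  C: 9
  H: 13
  N: 1
Molecular formula: C9H13N.
  M = 9(12.011) + 13(1.008) + 14.007
    = 108.099 + 13.104 + 14.007 = 135.210

135.21 g/mol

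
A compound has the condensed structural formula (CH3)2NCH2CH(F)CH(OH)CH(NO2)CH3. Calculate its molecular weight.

194.21 g/mol

Atom tally by fragment:
  (CH3)2NCH2 → C:3 H:8 N:1
  CH(F) → C:1 H:1 F:1
  CH(OH) → C:1 H:2 O:1
  CH(NO2) → C:1 H:1 N:1 O:2
  CH3 → C:1 H:3
Element totals:
  C: 7
  H: 15
  F: 1
  N: 2
  O: 3
Molecular formula: C7H15FN2O3.
  M = 7(12.011) + 15(1.008) + 18.998 + 2(14.007) + 3(15.999)
    = 84.077 + 15.120 + 18.998 + 28.014 + 47.997 = 194.206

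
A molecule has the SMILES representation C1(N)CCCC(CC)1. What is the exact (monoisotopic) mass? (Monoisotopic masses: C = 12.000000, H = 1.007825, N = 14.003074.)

113.1204

Atom tally by fragment:
  cyclopentane ring core → C:5 H:10
  (− 2 ring H displaced by substituents)
  + NH2 → N:1 H:2
  + C2H5 → C:2 H:5
Element totals:
  C: 7
  H: 15
  N: 1
Molecular formula: C7H15N.
  M = 7(12.0) + 15(1.007825) + 14.003074
    = 84.000000 + 15.117375 + 14.003074 = 113.120449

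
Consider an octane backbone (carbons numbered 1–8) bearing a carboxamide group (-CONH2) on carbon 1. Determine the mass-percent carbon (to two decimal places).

68.74%

Atom tally by fragment:
  H2NOCCH2 → C:2 H:4 O:1 N:1
  CH2 → C:1 H:2
  CH2 → C:1 H:2
  CH2 → C:1 H:2
  CH2 → C:1 H:2
  CH2 → C:1 H:2
  CH2 → C:1 H:2
  CH3 → C:1 H:3
Element totals:
  C: 9
  H: 19
  N: 1
  O: 1
Molecular formula: C9H19NO.
Molar mass = 157.257 g/mol.
Mass from C: 9 × 12.011 = 108.099 g/mol.
%C = 108.099 / 157.257 × 100 = 68.74%.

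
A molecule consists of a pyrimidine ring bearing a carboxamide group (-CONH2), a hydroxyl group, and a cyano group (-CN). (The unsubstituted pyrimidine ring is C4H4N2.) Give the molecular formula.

Atom tally by fragment:
  pyrimidine ring core → C:4 H:4 N:2
  (− 3 ring H displaced by substituents)
  + CONH2 → C:1 H:2 O:1 N:1
  + OH → O:1 H:1
  + CN → C:1 N:1
Element totals:
  C: 6
  H: 4
  N: 4
  O: 2

C6H4N4O2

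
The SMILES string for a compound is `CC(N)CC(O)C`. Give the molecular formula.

Atom tally by fragment:
  CH3 → C:1 H:3
  CH(NH2) → C:1 H:3 N:1
  CH2 → C:1 H:2
  CH(OH) → C:1 H:2 O:1
  CH3 → C:1 H:3
Element totals:
  C: 5
  H: 13
  N: 1
  O: 1

C5H13NO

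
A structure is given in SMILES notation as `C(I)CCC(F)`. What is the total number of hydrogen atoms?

Atom tally by fragment:
  ICH2 → C:1 H:2 I:1
  CH2 → C:1 H:2
  CH2 → C:1 H:2
  CH2F → C:1 H:2 F:1
Element totals:
  C: 4
  H: 8
  F: 1
  I: 1

8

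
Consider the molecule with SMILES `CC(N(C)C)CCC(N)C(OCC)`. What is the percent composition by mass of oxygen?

Atom tally by fragment:
  CH3 → C:1 H:3
  CH(N(CH3)2) → C:3 H:7 N:1
  CH2 → C:1 H:2
  CH2 → C:1 H:2
  CH(NH2) → C:1 H:3 N:1
  CH2OC2H5 → C:3 H:7 O:1
Element totals:
  C: 10
  H: 24
  N: 2
  O: 1
Molecular formula: C10H24N2O.
Molar mass = 188.315 g/mol.
Mass from O: 1 × 15.999 = 15.999 g/mol.
%O = 15.999 / 188.315 × 100 = 8.50%.

8.50%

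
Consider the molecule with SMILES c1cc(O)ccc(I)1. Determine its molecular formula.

C6H5IO

Atom tally by fragment:
  benzene ring core → C:6 H:6
  (− 2 ring H displaced by substituents)
  + OH → O:1 H:1
  + I → I:1
Element totals:
  C: 6
  H: 5
  I: 1
  O: 1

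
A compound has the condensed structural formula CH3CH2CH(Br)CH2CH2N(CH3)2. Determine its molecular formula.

C7H16BrN

Atom tally by fragment:
  CH3 → C:1 H:3
  CH2 → C:1 H:2
  CH(Br) → C:1 H:1 Br:1
  CH2 → C:1 H:2
  CH2N(CH3)2 → C:3 H:8 N:1
Element totals:
  C: 7
  H: 16
  Br: 1
  N: 1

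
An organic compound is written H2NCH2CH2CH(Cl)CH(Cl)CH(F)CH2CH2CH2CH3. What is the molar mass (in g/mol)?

230.15 g/mol

Element totals:
  C: 9
  H: 18
  Cl: 2
  F: 1
  N: 1
Molecular formula: C9H18Cl2FN.
  M = 9(12.011) + 18(1.008) + 2(35.45) + 18.998 + 14.007
    = 108.099 + 18.144 + 70.900 + 18.998 + 14.007 = 230.148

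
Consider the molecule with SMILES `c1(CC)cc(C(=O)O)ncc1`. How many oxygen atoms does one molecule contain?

Atom tally by fragment:
  pyridine ring core → C:5 H:5 N:1
  (− 2 ring H displaced by substituents)
  + C2H5 → C:2 H:5
  + COOH → C:1 H:1 O:2
Element totals:
  C: 8
  H: 9
  N: 1
  O: 2

2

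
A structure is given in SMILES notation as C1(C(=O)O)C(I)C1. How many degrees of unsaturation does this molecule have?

2

Atom tally by fragment:
  cyclopropane ring core → C:3 H:6
  (− 2 ring H displaced by substituents)
  + COOH → C:1 H:1 O:2
  + I → I:1
Element totals:
  C: 4
  H: 5
  I: 1
  O: 2
Molecular formula: C4H5IO2.
DoU = (2C + 2 + N − H − X) / 2 = (2·4 + 2 + 0 − 5 − 1) / 2 = 2.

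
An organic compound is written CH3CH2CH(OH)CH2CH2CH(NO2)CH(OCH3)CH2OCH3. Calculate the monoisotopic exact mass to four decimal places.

235.1420

Element totals:
  C: 10
  H: 21
  N: 1
  O: 5
Molecular formula: C10H21NO5.
  M = 10(12.0) + 21(1.007825) + 14.003074 + 5(15.994915)
    = 120.000000 + 21.164325 + 14.003074 + 79.974575 = 235.141974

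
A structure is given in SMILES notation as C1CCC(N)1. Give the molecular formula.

Atom tally by fragment:
  cyclobutane ring core → C:4 H:8
  (− 1 ring H displaced by substituents)
  + NH2 → N:1 H:2
Element totals:
  C: 4
  H: 9
  N: 1

C4H9N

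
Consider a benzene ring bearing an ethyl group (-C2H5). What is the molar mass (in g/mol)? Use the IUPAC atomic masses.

Atom tally by fragment:
  benzene ring core → C:6 H:6
  (− 1 ring H displaced by substituents)
  + C2H5 → C:2 H:5
Element totals:
  C: 8
  H: 10
Molecular formula: C8H10.
  M = 8(12.011) + 10(1.008)
    = 96.088 + 10.080 = 106.168

106.17 g/mol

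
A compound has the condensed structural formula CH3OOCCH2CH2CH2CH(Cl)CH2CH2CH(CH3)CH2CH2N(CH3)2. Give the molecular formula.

Atom tally by fragment:
  CH3OOCCH2 → C:3 H:5 O:2
  CH2 → C:1 H:2
  CH2 → C:1 H:2
  CH(Cl) → C:1 H:1 Cl:1
  CH2 → C:1 H:2
  CH2 → C:1 H:2
  CH(CH3) → C:2 H:4
  CH2 → C:1 H:2
  CH2N(CH3)2 → C:3 H:8 N:1
Element totals:
  C: 14
  H: 28
  Cl: 1
  N: 1
  O: 2

C14H28ClNO2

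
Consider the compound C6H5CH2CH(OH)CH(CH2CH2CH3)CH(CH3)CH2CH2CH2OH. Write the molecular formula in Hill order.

Atom tally by fragment:
  C6H5CH2 → C:7 H:7
  CH(OH) → C:1 H:2 O:1
  CH(CH2CH2CH3) → C:4 H:8
  CH(CH3) → C:2 H:4
  CH2 → C:1 H:2
  CH2CH2OH → C:2 H:5 O:1
Element totals:
  C: 17
  H: 28
  O: 2

C17H28O2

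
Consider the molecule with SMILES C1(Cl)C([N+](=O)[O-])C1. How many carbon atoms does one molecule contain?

3

Atom tally by fragment:
  cyclopropane ring core → C:3 H:6
  (− 2 ring H displaced by substituents)
  + Cl → Cl:1
  + NO2 → N:1 O:2
Element totals:
  C: 3
  H: 4
  Cl: 1
  N: 1
  O: 2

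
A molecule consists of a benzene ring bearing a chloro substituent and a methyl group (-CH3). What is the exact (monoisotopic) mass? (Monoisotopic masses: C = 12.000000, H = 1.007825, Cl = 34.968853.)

126.0236

Atom tally by fragment:
  benzene ring core → C:6 H:6
  (− 2 ring H displaced by substituents)
  + Cl → Cl:1
  + CH3 → C:1 H:3
Element totals:
  C: 7
  H: 7
  Cl: 1
Molecular formula: C7H7Cl.
  M = 7(12.0) + 7(1.007825) + 34.968853
    = 84.000000 + 7.054775 + 34.968853 = 126.023628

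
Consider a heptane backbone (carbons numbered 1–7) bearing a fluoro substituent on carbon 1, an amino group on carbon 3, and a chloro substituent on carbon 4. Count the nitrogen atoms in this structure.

Atom tally by fragment:
  FCH2 → C:1 H:2 F:1
  CH2 → C:1 H:2
  CH(NH2) → C:1 H:3 N:1
  CH(Cl) → C:1 H:1 Cl:1
  CH2 → C:1 H:2
  CH2 → C:1 H:2
  CH3 → C:1 H:3
Element totals:
  C: 7
  H: 15
  Cl: 1
  F: 1
  N: 1

1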